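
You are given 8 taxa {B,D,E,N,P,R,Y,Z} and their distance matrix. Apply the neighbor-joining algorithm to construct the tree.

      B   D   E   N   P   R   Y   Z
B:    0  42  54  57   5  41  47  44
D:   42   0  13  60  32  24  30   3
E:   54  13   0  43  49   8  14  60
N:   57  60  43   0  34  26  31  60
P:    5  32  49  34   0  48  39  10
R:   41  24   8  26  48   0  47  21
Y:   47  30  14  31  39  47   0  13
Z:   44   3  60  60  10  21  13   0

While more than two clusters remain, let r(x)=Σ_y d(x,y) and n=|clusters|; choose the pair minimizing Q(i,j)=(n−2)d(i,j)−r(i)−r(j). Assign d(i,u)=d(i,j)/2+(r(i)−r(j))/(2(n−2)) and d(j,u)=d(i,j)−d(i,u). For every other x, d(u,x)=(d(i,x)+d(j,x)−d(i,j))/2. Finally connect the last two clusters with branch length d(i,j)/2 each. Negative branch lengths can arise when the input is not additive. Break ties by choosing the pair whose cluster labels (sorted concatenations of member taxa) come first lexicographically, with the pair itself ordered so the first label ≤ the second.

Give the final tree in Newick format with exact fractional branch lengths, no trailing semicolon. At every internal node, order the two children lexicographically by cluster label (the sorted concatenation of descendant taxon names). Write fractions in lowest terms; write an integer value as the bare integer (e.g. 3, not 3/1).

1. join B+P (d=5, Q=-477) ⇒ BP; edges |B|=103/12, |P|=-43/12
  updated: d(BP,D)=69/2, d(BP,E)=49, d(BP,N)=43, d(BP,R)=42, d(BP,Y)=81/2, d(BP,Z)=49/2
2. join D+Z (d=3, Q=-331) ⇒ DZ; edges |D|=-1/5, |Z|=16/5
  updated: d(BP,DZ)=28, d(DZ,E)=35, d(DZ,N)=117/2, d(DZ,R)=21, d(DZ,Y)=20
3. join E+R (d=8, Q=-261) ⇒ ER; edges |E|=37/8, |R|=27/8
  updated: d(BP,ER)=83/2, d(DZ,ER)=24, d(ER,N)=61/2, d(ER,Y)=53/2
4. join BP+DZ (d=28, Q=-399/2) ⇒ BDPZ; edges |BP|=71/4, |DZ|=41/4
  updated: d(BDPZ,ER)=75/4, d(BDPZ,N)=147/4, d(BDPZ,Y)=65/4
5. join BDPZ+Y (d=65/4, Q=-113) ⇒ BDPYZ; edges |BDPZ|=61/8, |Y|=69/8
  updated: d(BDPYZ,ER)=29/2, d(BDPYZ,N)=103/4
6. join BDPYZ+ER (d=29/2, Q=-283/4) ⇒ BDEPRYZ; edges |BDPYZ|=39/8, |ER|=77/8
  updated: d(BDEPRYZ,N)=167/8
7. join BDEPRYZ+N (d=167/8) ⇒ BDENPRYZ; edges |BDEPRYZ|=167/16, |N|=167/16
final tree: (((((B:103/12,P:-43/12):71/4,(D:-1/5,Z:16/5):41/4):61/8,Y:69/8):39/8,(E:37/8,R:27/8):77/8):167/16,N:167/16)
total length: 765/8

(((((B:103/12,P:-43/12):71/4,(D:-1/5,Z:16/5):41/4):61/8,Y:69/8):39/8,(E:37/8,R:27/8):77/8):167/16,N:167/16)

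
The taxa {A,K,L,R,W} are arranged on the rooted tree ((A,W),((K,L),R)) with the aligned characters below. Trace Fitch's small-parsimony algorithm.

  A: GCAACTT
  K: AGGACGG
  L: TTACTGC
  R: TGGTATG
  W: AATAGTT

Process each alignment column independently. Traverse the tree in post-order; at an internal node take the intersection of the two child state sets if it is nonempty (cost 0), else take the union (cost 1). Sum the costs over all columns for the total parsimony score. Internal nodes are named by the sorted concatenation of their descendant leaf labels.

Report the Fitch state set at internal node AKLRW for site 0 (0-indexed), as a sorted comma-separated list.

A,G,T

site 0, node AW: A={G} ∪ W={A} → {A,G} (+1)
site 0, node KL: K={A} ∪ L={T} → {A,T} (+1)
site 0, node KLR: KL={A,T} ∩ R={T} → {T} (+0)
site 0, node AKLRW: AW={A,G} ∪ KLR={T} → {A,G,T} (+1)
site 1, node AW: A={C} ∪ W={A} → {A,C} (+1)
site 1, node KL: K={G} ∪ L={T} → {G,T} (+1)
site 1, node KLR: KL={G,T} ∩ R={G} → {G} (+0)
site 1, node AKLRW: AW={A,C} ∪ KLR={G} → {A,C,G} (+1)
site 2, node AW: A={A} ∪ W={T} → {A,T} (+1)
site 2, node KL: K={G} ∪ L={A} → {A,G} (+1)
site 2, node KLR: KL={A,G} ∩ R={G} → {G} (+0)
site 2, node AKLRW: AW={A,T} ∪ KLR={G} → {A,G,T} (+1)
site 3, node AW: A={A} ∩ W={A} → {A} (+0)
site 3, node KL: K={A} ∪ L={C} → {A,C} (+1)
site 3, node KLR: KL={A,C} ∪ R={T} → {A,C,T} (+1)
site 3, node AKLRW: AW={A} ∩ KLR={A,C,T} → {A} (+0)
site 4, node AW: A={C} ∪ W={G} → {C,G} (+1)
site 4, node KL: K={C} ∪ L={T} → {C,T} (+1)
site 4, node KLR: KL={C,T} ∪ R={A} → {A,C,T} (+1)
site 4, node AKLRW: AW={C,G} ∩ KLR={A,C,T} → {C} (+0)
site 5, node AW: A={T} ∩ W={T} → {T} (+0)
site 5, node KL: K={G} ∩ L={G} → {G} (+0)
site 5, node KLR: KL={G} ∪ R={T} → {G,T} (+1)
site 5, node AKLRW: AW={T} ∩ KLR={G,T} → {T} (+0)
site 6, node AW: A={T} ∩ W={T} → {T} (+0)
site 6, node KL: K={G} ∪ L={C} → {C,G} (+1)
site 6, node KLR: KL={C,G} ∩ R={G} → {G} (+0)
site 6, node AKLRW: AW={T} ∪ KLR={G} → {G,T} (+1)
per-site changes: [3, 3, 3, 2, 3, 1, 2]; total = 17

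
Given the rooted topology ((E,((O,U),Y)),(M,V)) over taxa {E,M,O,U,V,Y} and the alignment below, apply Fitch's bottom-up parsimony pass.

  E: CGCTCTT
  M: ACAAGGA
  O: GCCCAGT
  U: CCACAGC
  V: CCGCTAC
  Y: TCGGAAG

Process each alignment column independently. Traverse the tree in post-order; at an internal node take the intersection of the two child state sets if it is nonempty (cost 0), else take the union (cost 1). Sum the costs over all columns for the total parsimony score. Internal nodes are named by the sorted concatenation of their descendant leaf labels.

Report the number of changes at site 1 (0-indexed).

1

OU@0: {G} ∪ {C} = {C,G} (union, +1)
OUY@0: {C,G} ∪ {T} = {C,G,T} (union, +1)
EOUY@0: {C} ∩ {C,G,T} = {C} (intersection, +0)
MV@0: {A} ∪ {C} = {A,C} (union, +1)
EMOUVY@0: {C} ∩ {A,C} = {C} (intersection, +0)
OU@1: {C} ∩ {C} = {C} (intersection, +0)
OUY@1: {C} ∩ {C} = {C} (intersection, +0)
EOUY@1: {G} ∪ {C} = {C,G} (union, +1)
MV@1: {C} ∩ {C} = {C} (intersection, +0)
EMOUVY@1: {C,G} ∩ {C} = {C} (intersection, +0)
OU@2: {C} ∪ {A} = {A,C} (union, +1)
OUY@2: {A,C} ∪ {G} = {A,C,G} (union, +1)
EOUY@2: {C} ∩ {A,C,G} = {C} (intersection, +0)
MV@2: {A} ∪ {G} = {A,G} (union, +1)
EMOUVY@2: {C} ∪ {A,G} = {A,C,G} (union, +1)
OU@3: {C} ∩ {C} = {C} (intersection, +0)
OUY@3: {C} ∪ {G} = {C,G} (union, +1)
EOUY@3: {T} ∪ {C,G} = {C,G,T} (union, +1)
MV@3: {A} ∪ {C} = {A,C} (union, +1)
EMOUVY@3: {C,G,T} ∩ {A,C} = {C} (intersection, +0)
OU@4: {A} ∩ {A} = {A} (intersection, +0)
OUY@4: {A} ∩ {A} = {A} (intersection, +0)
EOUY@4: {C} ∪ {A} = {A,C} (union, +1)
MV@4: {G} ∪ {T} = {G,T} (union, +1)
EMOUVY@4: {A,C} ∪ {G,T} = {A,C,G,T} (union, +1)
OU@5: {G} ∩ {G} = {G} (intersection, +0)
OUY@5: {G} ∪ {A} = {A,G} (union, +1)
EOUY@5: {T} ∪ {A,G} = {A,G,T} (union, +1)
MV@5: {G} ∪ {A} = {A,G} (union, +1)
EMOUVY@5: {A,G,T} ∩ {A,G} = {A,G} (intersection, +0)
OU@6: {T} ∪ {C} = {C,T} (union, +1)
OUY@6: {C,T} ∪ {G} = {C,G,T} (union, +1)
EOUY@6: {T} ∩ {C,G,T} = {T} (intersection, +0)
MV@6: {A} ∪ {C} = {A,C} (union, +1)
EMOUVY@6: {T} ∪ {A,C} = {A,C,T} (union, +1)
per-site changes: [3, 1, 4, 3, 3, 3, 4]; total = 21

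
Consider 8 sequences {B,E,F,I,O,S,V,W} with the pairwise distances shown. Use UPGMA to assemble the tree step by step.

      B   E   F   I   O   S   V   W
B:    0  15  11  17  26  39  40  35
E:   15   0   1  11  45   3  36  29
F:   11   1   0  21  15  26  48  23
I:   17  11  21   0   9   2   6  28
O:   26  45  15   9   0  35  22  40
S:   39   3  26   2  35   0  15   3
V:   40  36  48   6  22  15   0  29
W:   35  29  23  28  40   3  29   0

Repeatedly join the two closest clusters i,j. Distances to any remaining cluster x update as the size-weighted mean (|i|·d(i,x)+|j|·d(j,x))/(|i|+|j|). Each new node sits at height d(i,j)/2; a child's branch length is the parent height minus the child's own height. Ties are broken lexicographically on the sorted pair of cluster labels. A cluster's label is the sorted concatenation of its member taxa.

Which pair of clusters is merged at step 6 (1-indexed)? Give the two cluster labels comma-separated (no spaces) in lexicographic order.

ISVW,O

iteration 1: select E,F (d=1); attach at lengths (1/2, 1/2); label the merged cluster EF
  updated: d(B,EF)=13, d(EF,I)=16, d(EF,O)=30, d(EF,S)=29/2, d(EF,V)=42, d(EF,W)=26
iteration 2: select I,S (d=2); attach at lengths (1, 1); label the merged cluster IS
  updated: d(B,IS)=28, d(EF,IS)=61/4, d(IS,O)=22, d(IS,V)=21/2, d(IS,W)=31/2
iteration 3: select IS,V (d=21/2); attach at lengths (17/4, 21/4); label the merged cluster ISV
  updated: d(B,ISV)=32, d(EF,ISV)=145/6, d(ISV,O)=22, d(ISV,W)=20
iteration 4: select B,EF (d=13); attach at lengths (13/2, 6); label the merged cluster BEF
  updated: d(BEF,ISV)=241/9, d(BEF,O)=86/3, d(BEF,W)=29
iteration 5: select ISV,W (d=20); attach at lengths (19/4, 10); label the merged cluster ISVW
  updated: d(BEF,ISVW)=82/3, d(ISVW,O)=53/2
iteration 6: select ISVW,O (d=53/2); attach at lengths (13/4, 53/4); label the merged cluster IOSVW
  updated: d(BEF,IOSVW)=138/5
iteration 7: select BEF,IOSVW (d=138/5); attach at lengths (73/10, 11/20); label the merged cluster BEFIOSVW
final tree: ((B:13/2,(E:1/2,F:1/2):6):73/10,((((I:1,S:1):17/4,V:21/4):19/4,W:10):13/4,O:53/4):11/20)
total length: 641/10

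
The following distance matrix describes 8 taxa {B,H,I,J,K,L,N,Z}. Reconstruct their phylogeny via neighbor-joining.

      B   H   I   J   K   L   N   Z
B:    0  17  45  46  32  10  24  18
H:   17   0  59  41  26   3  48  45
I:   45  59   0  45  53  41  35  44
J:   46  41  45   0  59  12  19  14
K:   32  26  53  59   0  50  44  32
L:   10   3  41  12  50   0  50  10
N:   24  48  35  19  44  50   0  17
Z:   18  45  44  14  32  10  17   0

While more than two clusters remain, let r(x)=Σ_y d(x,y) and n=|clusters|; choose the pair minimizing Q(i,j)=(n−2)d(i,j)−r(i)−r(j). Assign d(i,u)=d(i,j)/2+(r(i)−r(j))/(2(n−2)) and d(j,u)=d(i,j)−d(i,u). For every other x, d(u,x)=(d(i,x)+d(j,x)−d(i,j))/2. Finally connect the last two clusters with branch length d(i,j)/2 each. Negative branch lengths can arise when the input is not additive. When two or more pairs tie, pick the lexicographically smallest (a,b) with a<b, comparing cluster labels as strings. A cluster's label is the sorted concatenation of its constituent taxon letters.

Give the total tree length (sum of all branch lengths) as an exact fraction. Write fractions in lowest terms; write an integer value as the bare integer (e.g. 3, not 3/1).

1699/16

iteration 1: select H,L (d=3, Q=-397); attach at lengths (27/4, -15/4); label the merged cluster HL
  updated: d(B,HL)=12, d(HL,I)=97/2, d(HL,J)=25, d(HL,K)=73/2, d(HL,N)=95/2, d(HL,Z)=26
iteration 2: select B,HL (d=12, Q=-625/2); attach at lengths (83/20, 157/20); label the merged cluster BHL
  updated: d(BHL,I)=163/4, d(BHL,J)=59/2, d(BHL,K)=113/4, d(BHL,N)=119/4, d(BHL,Z)=16
iteration 3: select BHL,K (d=113/4, Q=-495/2); attach at lengths (41/8, 185/8); label the merged cluster BHKL
  updated: d(BHKL,I)=131/4, d(BHKL,J)=241/8, d(BHKL,N)=91/4, d(BHKL,Z)=79/8
iteration 4: select BHKL,I (d=131/4, Q=-154); attach at lengths (37/6, 319/12); label the merged cluster BHIKL
  updated: d(BHIKL,J)=339/16, d(BHIKL,N)=25/2, d(BHIKL,Z)=169/16
iteration 5: select BHIKL,N (d=25/2, Q=-271/4); attach at lengths (83/16, 117/16); label the merged cluster BHIKLN
  updated: d(BHIKLN,J)=443/32, d(BHIKLN,Z)=241/32
iteration 6: select BHIKLN,J (d=443/32, Q=-283/8); attach at lengths (59/16, 325/32); label the merged cluster BHIJKLN
  updated: d(BHIJKLN,Z)=123/32
iteration 7: select BHIJKLN,Z (d=123/32); attach at lengths (123/64, 123/64); label the merged cluster BHIJKLNZ
final tree: ((((((B:83/20,(H:27/4,L:-15/4):157/20):41/8,K:185/8):37/6,I:319/12):83/16,N:117/16):59/16,J:325/32):123/64,Z:123/64)
total length: 1699/16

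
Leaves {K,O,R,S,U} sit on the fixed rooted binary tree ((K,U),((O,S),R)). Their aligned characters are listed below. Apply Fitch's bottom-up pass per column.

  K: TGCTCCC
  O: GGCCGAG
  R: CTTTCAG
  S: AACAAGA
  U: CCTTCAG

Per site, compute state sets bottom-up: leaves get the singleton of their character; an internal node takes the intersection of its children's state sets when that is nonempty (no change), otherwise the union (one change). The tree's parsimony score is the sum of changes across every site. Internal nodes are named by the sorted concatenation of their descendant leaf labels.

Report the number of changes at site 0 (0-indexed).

3

KU@0: {T} ∪ {C} = {C,T} (union, +1)
OS@0: {G} ∪ {A} = {A,G} (union, +1)
ORS@0: {A,G} ∪ {C} = {A,C,G} (union, +1)
KORSU@0: {C,T} ∩ {A,C,G} = {C} (intersection, +0)
KU@1: {G} ∪ {C} = {C,G} (union, +1)
OS@1: {G} ∪ {A} = {A,G} (union, +1)
ORS@1: {A,G} ∪ {T} = {A,G,T} (union, +1)
KORSU@1: {C,G} ∩ {A,G,T} = {G} (intersection, +0)
KU@2: {C} ∪ {T} = {C,T} (union, +1)
OS@2: {C} ∩ {C} = {C} (intersection, +0)
ORS@2: {C} ∪ {T} = {C,T} (union, +1)
KORSU@2: {C,T} ∩ {C,T} = {C,T} (intersection, +0)
KU@3: {T} ∩ {T} = {T} (intersection, +0)
OS@3: {C} ∪ {A} = {A,C} (union, +1)
ORS@3: {A,C} ∪ {T} = {A,C,T} (union, +1)
KORSU@3: {T} ∩ {A,C,T} = {T} (intersection, +0)
KU@4: {C} ∩ {C} = {C} (intersection, +0)
OS@4: {G} ∪ {A} = {A,G} (union, +1)
ORS@4: {A,G} ∪ {C} = {A,C,G} (union, +1)
KORSU@4: {C} ∩ {A,C,G} = {C} (intersection, +0)
KU@5: {C} ∪ {A} = {A,C} (union, +1)
OS@5: {A} ∪ {G} = {A,G} (union, +1)
ORS@5: {A,G} ∩ {A} = {A} (intersection, +0)
KORSU@5: {A,C} ∩ {A} = {A} (intersection, +0)
KU@6: {C} ∪ {G} = {C,G} (union, +1)
OS@6: {G} ∪ {A} = {A,G} (union, +1)
ORS@6: {A,G} ∩ {G} = {G} (intersection, +0)
KORSU@6: {C,G} ∩ {G} = {G} (intersection, +0)
per-site changes: [3, 3, 2, 2, 2, 2, 2]; total = 16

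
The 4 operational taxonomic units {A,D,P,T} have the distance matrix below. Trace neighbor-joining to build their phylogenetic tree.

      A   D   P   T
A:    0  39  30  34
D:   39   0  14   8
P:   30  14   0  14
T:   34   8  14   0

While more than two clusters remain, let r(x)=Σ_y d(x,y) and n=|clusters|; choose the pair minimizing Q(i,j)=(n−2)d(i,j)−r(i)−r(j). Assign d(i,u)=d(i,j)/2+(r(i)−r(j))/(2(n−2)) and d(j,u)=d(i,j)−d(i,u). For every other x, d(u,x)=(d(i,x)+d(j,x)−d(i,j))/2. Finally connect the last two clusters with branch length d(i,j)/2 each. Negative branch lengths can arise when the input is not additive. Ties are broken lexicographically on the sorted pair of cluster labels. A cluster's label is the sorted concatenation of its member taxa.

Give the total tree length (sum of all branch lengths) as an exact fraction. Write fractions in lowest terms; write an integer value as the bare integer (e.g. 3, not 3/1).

iteration 1: select A,P (d=30, Q=-101); attach at lengths (105/4, 15/4); label the merged cluster AP
  updated: d(AP,D)=23/2, d(AP,T)=9
iteration 2: select AP,D (d=23/2, Q=-57/2); attach at lengths (25/4, 21/4); label the merged cluster ADP
  updated: d(ADP,T)=11/4
iteration 3: select ADP,T (d=11/4); attach at lengths (11/8, 11/8); label the merged cluster ADPT
final tree: (((A:105/4,P:15/4):25/4,D:21/4):11/8,T:11/8)
total length: 177/4

177/4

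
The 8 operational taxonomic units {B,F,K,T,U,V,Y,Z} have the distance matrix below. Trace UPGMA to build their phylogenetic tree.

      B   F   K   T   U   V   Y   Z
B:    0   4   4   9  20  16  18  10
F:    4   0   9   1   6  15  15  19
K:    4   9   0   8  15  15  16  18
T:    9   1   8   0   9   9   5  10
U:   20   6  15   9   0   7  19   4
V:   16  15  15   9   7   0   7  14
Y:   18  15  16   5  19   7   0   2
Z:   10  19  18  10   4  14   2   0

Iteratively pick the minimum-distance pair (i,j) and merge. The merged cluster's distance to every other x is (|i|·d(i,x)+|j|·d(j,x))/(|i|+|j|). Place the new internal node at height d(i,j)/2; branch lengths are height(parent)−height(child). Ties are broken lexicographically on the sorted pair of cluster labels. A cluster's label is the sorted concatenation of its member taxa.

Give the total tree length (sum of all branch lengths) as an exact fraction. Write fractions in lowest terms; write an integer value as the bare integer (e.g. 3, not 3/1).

119/4

iteration 1: select F,T (d=1); attach at lengths (1/2, 1/2); label the merged cluster FT
  updated: d(B,FT)=13/2, d(FT,K)=17/2, d(FT,U)=15/2, d(FT,V)=12, d(FT,Y)=10, d(FT,Z)=29/2
iteration 2: select Y,Z (d=2); attach at lengths (1, 1); label the merged cluster YZ
  updated: d(B,YZ)=14, d(FT,YZ)=49/4, d(K,YZ)=17, d(U,YZ)=23/2, d(V,YZ)=21/2
iteration 3: select B,K (d=4); attach at lengths (2, 2); label the merged cluster BK
  updated: d(BK,FT)=15/2, d(BK,U)=35/2, d(BK,V)=31/2, d(BK,YZ)=31/2
iteration 4: select U,V (d=7); attach at lengths (7/2, 7/2); label the merged cluster UV
  updated: d(BK,UV)=33/2, d(FT,UV)=39/4, d(UV,YZ)=11
iteration 5: select BK,FT (d=15/2); attach at lengths (7/4, 13/4); label the merged cluster BFKT
  updated: d(BFKT,UV)=105/8, d(BFKT,YZ)=111/8
iteration 6: select UV,YZ (d=11); attach at lengths (2, 9/2); label the merged cluster UVYZ
  updated: d(BFKT,UVYZ)=27/2
iteration 7: select BFKT,UVYZ (d=27/2); attach at lengths (3, 5/4); label the merged cluster BFKTUVYZ
final tree: (((B:2,K:2):7/4,(F:1/2,T:1/2):13/4):3,((U:7/2,V:7/2):2,(Y:1,Z:1):9/2):5/4)
total length: 119/4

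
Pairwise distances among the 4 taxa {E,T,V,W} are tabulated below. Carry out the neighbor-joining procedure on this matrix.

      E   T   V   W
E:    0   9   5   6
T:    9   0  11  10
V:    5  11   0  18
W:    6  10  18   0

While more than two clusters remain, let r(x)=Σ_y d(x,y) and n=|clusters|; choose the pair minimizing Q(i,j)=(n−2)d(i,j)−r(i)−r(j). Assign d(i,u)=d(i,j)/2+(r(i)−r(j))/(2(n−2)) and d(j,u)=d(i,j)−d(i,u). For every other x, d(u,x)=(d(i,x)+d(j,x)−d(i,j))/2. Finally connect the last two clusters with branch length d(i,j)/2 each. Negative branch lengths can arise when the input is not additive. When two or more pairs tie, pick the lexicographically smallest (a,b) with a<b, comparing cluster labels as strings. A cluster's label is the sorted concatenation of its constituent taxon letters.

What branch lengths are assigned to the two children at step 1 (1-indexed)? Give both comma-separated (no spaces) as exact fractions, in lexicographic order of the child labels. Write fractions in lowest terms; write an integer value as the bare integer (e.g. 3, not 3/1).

-1,6

1. join E+V (d=5, Q=-44) ⇒ EV; edges |E|=-1, |V|=6
  updated: d(EV,T)=15/2, d(EV,W)=19/2
2. join EV+T (d=15/2, Q=-27) ⇒ ETV; edges |EV|=7/2, |T|=4
  updated: d(ETV,W)=6
3. join ETV+W (d=6) ⇒ ETVW; edges |ETV|=3, |W|=3
final tree: (((E:-1,V:6):7/2,T:4):3,W:3)
total length: 37/2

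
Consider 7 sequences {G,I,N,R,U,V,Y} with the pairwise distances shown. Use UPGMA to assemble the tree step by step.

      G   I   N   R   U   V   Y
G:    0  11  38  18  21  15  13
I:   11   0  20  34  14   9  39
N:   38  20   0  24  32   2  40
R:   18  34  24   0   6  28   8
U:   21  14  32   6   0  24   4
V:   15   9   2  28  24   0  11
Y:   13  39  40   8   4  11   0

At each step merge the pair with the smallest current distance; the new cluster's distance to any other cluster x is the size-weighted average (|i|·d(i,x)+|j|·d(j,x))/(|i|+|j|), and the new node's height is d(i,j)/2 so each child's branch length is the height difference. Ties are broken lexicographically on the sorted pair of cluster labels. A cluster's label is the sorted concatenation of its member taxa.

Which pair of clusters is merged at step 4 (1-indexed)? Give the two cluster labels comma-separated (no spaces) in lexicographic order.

G,I

1. join N+V (d=2) ⇒ NV; edges |N|=1, |V|=1
  updated: d(G,NV)=53/2, d(I,NV)=29/2, d(NV,R)=26, d(NV,U)=28, d(NV,Y)=51/2
2. join U+Y (d=4) ⇒ UY; edges |U|=2, |Y|=2
  updated: d(G,UY)=17, d(I,UY)=53/2, d(NV,UY)=107/4, d(R,UY)=7
3. join R+UY (d=7) ⇒ RUY; edges |R|=7/2, |UY|=3/2
  updated: d(G,RUY)=52/3, d(I,RUY)=29, d(NV,RUY)=53/2
4. join G+I (d=11) ⇒ GI; edges |G|=11/2, |I|=11/2
  updated: d(GI,NV)=41/2, d(GI,RUY)=139/6
5. join GI+NV (d=41/2) ⇒ GINV; edges |GI|=19/4, |NV|=37/4
  updated: d(GINV,RUY)=149/6
6. join GINV+RUY (d=149/6) ⇒ GINRUVY; edges |GINV|=13/6, |RUY|=107/12
final tree: (((G:11/2,I:11/2):19/4,(N:1,V:1):37/4):13/6,(R:7/2,(U:2,Y:2):3/2):107/12)
total length: 565/12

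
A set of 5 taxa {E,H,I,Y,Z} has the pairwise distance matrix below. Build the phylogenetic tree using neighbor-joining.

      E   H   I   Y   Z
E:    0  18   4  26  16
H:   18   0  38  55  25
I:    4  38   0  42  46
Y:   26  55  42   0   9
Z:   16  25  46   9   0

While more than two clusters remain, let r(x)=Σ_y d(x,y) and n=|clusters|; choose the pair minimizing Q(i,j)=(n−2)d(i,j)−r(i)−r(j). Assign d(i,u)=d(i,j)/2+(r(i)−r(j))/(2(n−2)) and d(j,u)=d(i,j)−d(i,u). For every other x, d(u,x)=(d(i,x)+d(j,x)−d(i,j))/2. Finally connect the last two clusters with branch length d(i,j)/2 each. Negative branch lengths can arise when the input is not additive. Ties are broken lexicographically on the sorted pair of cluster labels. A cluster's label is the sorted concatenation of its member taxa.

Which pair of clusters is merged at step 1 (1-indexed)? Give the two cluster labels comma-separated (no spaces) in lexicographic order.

step 1: merge (Y,Z) at d=9, Q=-201; branch lengths Y→21/2, Z→-3/2; new cluster YZ
  updated: d(E,YZ)=33/2, d(H,YZ)=71/2, d(I,YZ)=79/2
step 2: merge (E,I) at d=4, Q=-112; branch lengths E→-35/4, I→51/4; new cluster EI
  updated: d(EI,H)=26, d(EI,YZ)=26
step 3: merge (EI,H) at d=26, Q=-175/2; branch lengths EI→33/4, H→71/4; new cluster EHI
  updated: d(EHI,YZ)=71/4
step 4: merge (EHI,YZ) at d=71/4; branch lengths EHI→71/8, YZ→71/8; new cluster EHIYZ
final tree: (((E:-35/4,I:51/4):33/4,H:71/4):71/8,(Y:21/2,Z:-3/2):71/8)
total length: 227/4

Y,Z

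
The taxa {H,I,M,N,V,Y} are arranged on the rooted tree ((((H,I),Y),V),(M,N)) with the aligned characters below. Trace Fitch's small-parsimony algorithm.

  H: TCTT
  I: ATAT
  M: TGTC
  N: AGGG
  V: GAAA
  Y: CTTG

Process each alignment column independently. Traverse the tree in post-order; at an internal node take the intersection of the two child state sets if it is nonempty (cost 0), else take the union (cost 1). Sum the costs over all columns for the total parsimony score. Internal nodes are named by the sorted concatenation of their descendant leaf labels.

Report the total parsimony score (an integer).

13

HI@0: {T} ∪ {A} = {A,T} (union, +1)
HIY@0: {A,T} ∪ {C} = {A,C,T} (union, +1)
HIVY@0: {A,C,T} ∪ {G} = {A,C,G,T} (union, +1)
MN@0: {T} ∪ {A} = {A,T} (union, +1)
HIMNVY@0: {A,C,G,T} ∩ {A,T} = {A,T} (intersection, +0)
HI@1: {C} ∪ {T} = {C,T} (union, +1)
HIY@1: {C,T} ∩ {T} = {T} (intersection, +0)
HIVY@1: {T} ∪ {A} = {A,T} (union, +1)
MN@1: {G} ∩ {G} = {G} (intersection, +0)
HIMNVY@1: {A,T} ∪ {G} = {A,G,T} (union, +1)
HI@2: {T} ∪ {A} = {A,T} (union, +1)
HIY@2: {A,T} ∩ {T} = {T} (intersection, +0)
HIVY@2: {T} ∪ {A} = {A,T} (union, +1)
MN@2: {T} ∪ {G} = {G,T} (union, +1)
HIMNVY@2: {A,T} ∩ {G,T} = {T} (intersection, +0)
HI@3: {T} ∩ {T} = {T} (intersection, +0)
HIY@3: {T} ∪ {G} = {G,T} (union, +1)
HIVY@3: {G,T} ∪ {A} = {A,G,T} (union, +1)
MN@3: {C} ∪ {G} = {C,G} (union, +1)
HIMNVY@3: {A,G,T} ∩ {C,G} = {G} (intersection, +0)
per-site changes: [4, 3, 3, 3]; total = 13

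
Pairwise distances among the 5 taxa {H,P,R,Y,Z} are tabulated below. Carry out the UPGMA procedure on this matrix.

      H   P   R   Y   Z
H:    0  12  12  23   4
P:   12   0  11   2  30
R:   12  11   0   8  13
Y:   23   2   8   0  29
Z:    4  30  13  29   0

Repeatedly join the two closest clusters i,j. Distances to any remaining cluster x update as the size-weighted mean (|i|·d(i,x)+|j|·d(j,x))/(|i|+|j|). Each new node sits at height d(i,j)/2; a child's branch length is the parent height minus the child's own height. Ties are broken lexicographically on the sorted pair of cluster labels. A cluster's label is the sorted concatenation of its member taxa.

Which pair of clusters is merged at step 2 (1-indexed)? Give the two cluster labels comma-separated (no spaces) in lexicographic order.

iteration 1: select P,Y (d=2); attach at lengths (1, 1); label the merged cluster PY
  updated: d(H,PY)=35/2, d(PY,R)=19/2, d(PY,Z)=59/2
iteration 2: select H,Z (d=4); attach at lengths (2, 2); label the merged cluster HZ
  updated: d(HZ,PY)=47/2, d(HZ,R)=25/2
iteration 3: select PY,R (d=19/2); attach at lengths (15/4, 19/4); label the merged cluster PRY
  updated: d(HZ,PRY)=119/6
iteration 4: select HZ,PRY (d=119/6); attach at lengths (95/12, 31/6); label the merged cluster HPRYZ
final tree: ((H:2,Z:2):95/12,((P:1,Y:1):15/4,R:19/4):31/6)
total length: 331/12

H,Z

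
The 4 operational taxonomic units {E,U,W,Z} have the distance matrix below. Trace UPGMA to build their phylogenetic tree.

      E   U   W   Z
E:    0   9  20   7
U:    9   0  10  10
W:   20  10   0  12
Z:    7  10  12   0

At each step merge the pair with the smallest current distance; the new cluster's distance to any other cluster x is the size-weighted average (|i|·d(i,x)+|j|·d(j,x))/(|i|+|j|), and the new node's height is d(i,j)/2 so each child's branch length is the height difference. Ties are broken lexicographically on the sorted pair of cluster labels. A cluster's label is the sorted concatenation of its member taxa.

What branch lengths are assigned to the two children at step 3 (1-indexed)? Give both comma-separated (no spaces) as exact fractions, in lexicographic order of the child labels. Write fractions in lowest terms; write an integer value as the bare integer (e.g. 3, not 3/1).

step 1: merge (E,Z) at d=7; branch lengths E→7/2, Z→7/2; new cluster EZ
  updated: d(EZ,U)=19/2, d(EZ,W)=16
step 2: merge (EZ,U) at d=19/2; branch lengths EZ→5/4, U→19/4; new cluster EUZ
  updated: d(EUZ,W)=14
step 3: merge (EUZ,W) at d=14; branch lengths EUZ→9/4, W→7; new cluster EUWZ
final tree: (((E:7/2,Z:7/2):5/4,U:19/4):9/4,W:7)
total length: 89/4

9/4,7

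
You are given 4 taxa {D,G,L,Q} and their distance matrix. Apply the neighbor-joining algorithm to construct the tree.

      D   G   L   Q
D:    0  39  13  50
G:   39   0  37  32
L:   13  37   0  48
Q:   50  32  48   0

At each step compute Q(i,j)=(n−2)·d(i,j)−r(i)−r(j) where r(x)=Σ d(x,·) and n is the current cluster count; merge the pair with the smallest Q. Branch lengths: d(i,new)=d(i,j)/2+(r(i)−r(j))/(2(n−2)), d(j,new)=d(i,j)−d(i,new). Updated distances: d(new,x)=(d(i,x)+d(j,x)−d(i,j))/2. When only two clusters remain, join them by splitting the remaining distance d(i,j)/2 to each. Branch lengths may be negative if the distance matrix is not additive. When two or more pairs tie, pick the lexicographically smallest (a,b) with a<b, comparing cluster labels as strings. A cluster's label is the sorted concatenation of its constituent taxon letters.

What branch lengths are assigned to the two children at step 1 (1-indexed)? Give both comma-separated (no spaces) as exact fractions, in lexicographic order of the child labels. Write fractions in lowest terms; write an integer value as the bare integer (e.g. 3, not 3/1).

15/2,11/2

step 1: merge (D,L) at d=13, Q=-174; branch lengths D→15/2, L→11/2; new cluster DL
  updated: d(DL,G)=63/2, d(DL,Q)=85/2
step 2: merge (DL,G) at d=63/2, Q=-106; branch lengths DL→21, G→21/2; new cluster DGL
  updated: d(DGL,Q)=43/2
step 3: merge (DGL,Q) at d=43/2; branch lengths DGL→43/4, Q→43/4; new cluster DGLQ
final tree: (((D:15/2,L:11/2):21,G:21/2):43/4,Q:43/4)
total length: 66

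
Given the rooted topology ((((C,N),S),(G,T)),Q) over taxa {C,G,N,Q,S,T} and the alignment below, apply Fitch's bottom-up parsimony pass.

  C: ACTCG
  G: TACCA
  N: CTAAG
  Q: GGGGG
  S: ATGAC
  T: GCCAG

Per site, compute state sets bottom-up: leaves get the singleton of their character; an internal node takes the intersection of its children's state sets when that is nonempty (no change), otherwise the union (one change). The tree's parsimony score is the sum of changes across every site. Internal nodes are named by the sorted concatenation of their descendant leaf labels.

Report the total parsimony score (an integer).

15

site 0, node CN: C={A} ∪ N={C} → {A,C} (+1)
site 0, node CNS: CN={A,C} ∩ S={A} → {A} (+0)
site 0, node GT: G={T} ∪ T={G} → {G,T} (+1)
site 0, node CGNST: CNS={A} ∪ GT={G,T} → {A,G,T} (+1)
site 0, node CGNQST: CGNST={A,G,T} ∩ Q={G} → {G} (+0)
site 1, node CN: C={C} ∪ N={T} → {C,T} (+1)
site 1, node CNS: CN={C,T} ∩ S={T} → {T} (+0)
site 1, node GT: G={A} ∪ T={C} → {A,C} (+1)
site 1, node CGNST: CNS={T} ∪ GT={A,C} → {A,C,T} (+1)
site 1, node CGNQST: CGNST={A,C,T} ∪ Q={G} → {A,C,G,T} (+1)
site 2, node CN: C={T} ∪ N={A} → {A,T} (+1)
site 2, node CNS: CN={A,T} ∪ S={G} → {A,G,T} (+1)
site 2, node GT: G={C} ∩ T={C} → {C} (+0)
site 2, node CGNST: CNS={A,G,T} ∪ GT={C} → {A,C,G,T} (+1)
site 2, node CGNQST: CGNST={A,C,G,T} ∩ Q={G} → {G} (+0)
site 3, node CN: C={C} ∪ N={A} → {A,C} (+1)
site 3, node CNS: CN={A,C} ∩ S={A} → {A} (+0)
site 3, node GT: G={C} ∪ T={A} → {A,C} (+1)
site 3, node CGNST: CNS={A} ∩ GT={A,C} → {A} (+0)
site 3, node CGNQST: CGNST={A} ∪ Q={G} → {A,G} (+1)
site 4, node CN: C={G} ∩ N={G} → {G} (+0)
site 4, node CNS: CN={G} ∪ S={C} → {C,G} (+1)
site 4, node GT: G={A} ∪ T={G} → {A,G} (+1)
site 4, node CGNST: CNS={C,G} ∩ GT={A,G} → {G} (+0)
site 4, node CGNQST: CGNST={G} ∩ Q={G} → {G} (+0)
per-site changes: [3, 4, 3, 3, 2]; total = 15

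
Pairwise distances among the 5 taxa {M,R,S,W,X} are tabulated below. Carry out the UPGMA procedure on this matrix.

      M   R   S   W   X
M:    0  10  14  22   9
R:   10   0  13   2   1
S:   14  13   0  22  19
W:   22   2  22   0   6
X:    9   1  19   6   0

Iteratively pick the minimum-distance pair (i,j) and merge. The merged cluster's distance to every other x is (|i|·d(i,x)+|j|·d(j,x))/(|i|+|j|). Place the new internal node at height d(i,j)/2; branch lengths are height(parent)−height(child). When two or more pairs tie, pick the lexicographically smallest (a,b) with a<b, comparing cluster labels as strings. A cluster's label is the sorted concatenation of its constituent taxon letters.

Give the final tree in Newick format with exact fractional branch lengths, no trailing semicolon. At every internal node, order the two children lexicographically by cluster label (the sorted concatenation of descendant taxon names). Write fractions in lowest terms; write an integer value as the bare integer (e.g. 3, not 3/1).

step 1: merge (R,X) at d=1; branch lengths R→1/2, X→1/2; new cluster RX
  updated: d(M,RX)=19/2, d(RX,S)=16, d(RX,W)=4
step 2: merge (RX,W) at d=4; branch lengths RX→3/2, W→2; new cluster RWX
  updated: d(M,RWX)=41/3, d(RWX,S)=18
step 3: merge (M,RWX) at d=41/3; branch lengths M→41/6, RWX→29/6; new cluster MRWX
  updated: d(MRWX,S)=17
step 4: merge (MRWX,S) at d=17; branch lengths MRWX→5/3, S→17/2; new cluster MRSWX
final tree: ((M:41/6,((R:1/2,X:1/2):3/2,W:2):29/6):5/3,S:17/2)
total length: 79/3

((M:41/6,((R:1/2,X:1/2):3/2,W:2):29/6):5/3,S:17/2)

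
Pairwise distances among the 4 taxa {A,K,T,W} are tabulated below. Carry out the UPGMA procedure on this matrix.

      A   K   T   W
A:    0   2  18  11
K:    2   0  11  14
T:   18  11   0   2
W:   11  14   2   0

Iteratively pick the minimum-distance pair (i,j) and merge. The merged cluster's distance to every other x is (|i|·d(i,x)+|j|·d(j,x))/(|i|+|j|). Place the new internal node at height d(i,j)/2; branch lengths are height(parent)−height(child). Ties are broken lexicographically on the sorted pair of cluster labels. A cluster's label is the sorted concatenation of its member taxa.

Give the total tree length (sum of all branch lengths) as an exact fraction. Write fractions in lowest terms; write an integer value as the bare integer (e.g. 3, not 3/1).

31/2

step 1: merge (A,K) at d=2; branch lengths A→1, K→1; new cluster AK
  updated: d(AK,T)=29/2, d(AK,W)=25/2
step 2: merge (T,W) at d=2; branch lengths T→1, W→1; new cluster TW
  updated: d(AK,TW)=27/2
step 3: merge (AK,TW) at d=27/2; branch lengths AK→23/4, TW→23/4; new cluster AKTW
final tree: ((A:1,K:1):23/4,(T:1,W:1):23/4)
total length: 31/2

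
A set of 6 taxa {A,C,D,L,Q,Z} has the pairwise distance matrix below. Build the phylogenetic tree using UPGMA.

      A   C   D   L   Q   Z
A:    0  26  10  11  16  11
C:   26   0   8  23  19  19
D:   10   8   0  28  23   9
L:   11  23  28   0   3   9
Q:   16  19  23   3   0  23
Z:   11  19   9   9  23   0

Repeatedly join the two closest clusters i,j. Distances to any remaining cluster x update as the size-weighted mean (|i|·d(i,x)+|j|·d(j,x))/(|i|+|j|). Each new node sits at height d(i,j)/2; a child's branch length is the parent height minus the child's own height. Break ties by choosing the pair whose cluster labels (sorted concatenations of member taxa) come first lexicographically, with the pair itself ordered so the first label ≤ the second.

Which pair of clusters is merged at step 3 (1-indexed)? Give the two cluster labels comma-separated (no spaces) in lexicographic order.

A,Z

step 1: merge (L,Q) at d=3; branch lengths L→3/2, Q→3/2; new cluster LQ
  updated: d(A,LQ)=27/2, d(C,LQ)=21, d(D,LQ)=51/2, d(LQ,Z)=16
step 2: merge (C,D) at d=8; branch lengths C→4, D→4; new cluster CD
  updated: d(A,CD)=18, d(CD,LQ)=93/4, d(CD,Z)=14
step 3: merge (A,Z) at d=11; branch lengths A→11/2, Z→11/2; new cluster AZ
  updated: d(AZ,CD)=16, d(AZ,LQ)=59/4
step 4: merge (AZ,LQ) at d=59/4; branch lengths AZ→15/8, LQ→47/8; new cluster ALQZ
  updated: d(ALQZ,CD)=157/8
step 5: merge (ALQZ,CD) at d=157/8; branch lengths ALQZ→39/16, CD→93/16; new cluster ACDLQZ
final tree: (((A:11/2,Z:11/2):15/8,(L:3/2,Q:3/2):47/8):39/16,(C:4,D:4):93/16)
total length: 38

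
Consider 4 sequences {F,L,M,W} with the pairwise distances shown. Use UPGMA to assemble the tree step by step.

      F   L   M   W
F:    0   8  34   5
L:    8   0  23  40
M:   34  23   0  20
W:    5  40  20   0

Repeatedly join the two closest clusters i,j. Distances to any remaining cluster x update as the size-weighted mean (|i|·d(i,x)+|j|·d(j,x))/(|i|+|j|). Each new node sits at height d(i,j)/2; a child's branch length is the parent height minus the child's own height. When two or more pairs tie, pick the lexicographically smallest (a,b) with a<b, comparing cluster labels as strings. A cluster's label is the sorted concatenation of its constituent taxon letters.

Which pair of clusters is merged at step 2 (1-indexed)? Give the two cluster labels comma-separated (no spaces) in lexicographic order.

L,M

step 1: merge (F,W) at d=5; branch lengths F→5/2, W→5/2; new cluster FW
  updated: d(FW,L)=24, d(FW,M)=27
step 2: merge (L,M) at d=23; branch lengths L→23/2, M→23/2; new cluster LM
  updated: d(FW,LM)=51/2
step 3: merge (FW,LM) at d=51/2; branch lengths FW→41/4, LM→5/4; new cluster FLMW
final tree: ((F:5/2,W:5/2):41/4,(L:23/2,M:23/2):5/4)
total length: 79/2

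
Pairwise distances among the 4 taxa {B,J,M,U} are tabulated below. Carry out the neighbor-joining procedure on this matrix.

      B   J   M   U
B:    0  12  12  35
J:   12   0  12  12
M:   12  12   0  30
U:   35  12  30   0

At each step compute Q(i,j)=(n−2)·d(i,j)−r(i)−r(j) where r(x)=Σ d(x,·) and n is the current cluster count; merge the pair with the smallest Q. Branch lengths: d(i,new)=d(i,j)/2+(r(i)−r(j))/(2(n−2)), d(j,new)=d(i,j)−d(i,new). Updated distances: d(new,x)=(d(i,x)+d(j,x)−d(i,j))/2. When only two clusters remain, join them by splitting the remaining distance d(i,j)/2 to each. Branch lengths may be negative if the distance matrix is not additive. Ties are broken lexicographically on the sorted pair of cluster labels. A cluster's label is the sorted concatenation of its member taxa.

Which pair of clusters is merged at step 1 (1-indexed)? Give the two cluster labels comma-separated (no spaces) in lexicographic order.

B,M

iteration 1: select B,M (d=12, Q=-89); attach at lengths (29/4, 19/4); label the merged cluster BM
  updated: d(BM,J)=6, d(BM,U)=53/2
iteration 2: select BM,J (d=6, Q=-89/2); attach at lengths (41/4, -17/4); label the merged cluster BJM
  updated: d(BJM,U)=65/4
iteration 3: select BJM,U (d=65/4); attach at lengths (65/8, 65/8); label the merged cluster BJMU
final tree: (((B:29/4,M:19/4):41/4,J:-17/4):65/8,U:65/8)
total length: 137/4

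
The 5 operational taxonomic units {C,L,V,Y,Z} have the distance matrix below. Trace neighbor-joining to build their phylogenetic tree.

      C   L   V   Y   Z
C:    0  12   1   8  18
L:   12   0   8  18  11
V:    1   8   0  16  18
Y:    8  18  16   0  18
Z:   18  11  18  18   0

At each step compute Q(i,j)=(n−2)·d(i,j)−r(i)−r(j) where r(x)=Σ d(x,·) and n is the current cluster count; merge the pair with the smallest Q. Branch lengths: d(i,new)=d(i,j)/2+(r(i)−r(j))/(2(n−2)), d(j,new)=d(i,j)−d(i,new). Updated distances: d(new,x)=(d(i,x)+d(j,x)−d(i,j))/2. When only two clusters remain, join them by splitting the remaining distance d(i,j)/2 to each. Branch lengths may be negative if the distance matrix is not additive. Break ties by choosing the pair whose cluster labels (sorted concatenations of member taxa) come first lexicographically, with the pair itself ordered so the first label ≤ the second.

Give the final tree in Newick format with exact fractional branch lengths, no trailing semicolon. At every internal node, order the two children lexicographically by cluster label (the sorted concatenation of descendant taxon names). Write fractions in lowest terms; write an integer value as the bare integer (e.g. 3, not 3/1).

step 1: merge (L,Z) at d=11, Q=-81; branch lengths L→17/6, Z→49/6; new cluster LZ
  updated: d(C,LZ)=19/2, d(LZ,V)=15/2, d(LZ,Y)=25/2
step 2: merge (C,V) at d=1, Q=-41; branch lengths C→-1, V→2; new cluster CV
  updated: d(CV,LZ)=8, d(CV,Y)=23/2
step 3: merge (CV,LZ) at d=8, Q=-32; branch lengths CV→7/2, LZ→9/2; new cluster CLVZ
  updated: d(CLVZ,Y)=8
step 4: merge (CLVZ,Y) at d=8; branch lengths CLVZ→4, Y→4; new cluster CLVYZ
final tree: (((C:-1,V:2):7/2,(L:17/6,Z:49/6):9/2):4,Y:4)
total length: 28

(((C:-1,V:2):7/2,(L:17/6,Z:49/6):9/2):4,Y:4)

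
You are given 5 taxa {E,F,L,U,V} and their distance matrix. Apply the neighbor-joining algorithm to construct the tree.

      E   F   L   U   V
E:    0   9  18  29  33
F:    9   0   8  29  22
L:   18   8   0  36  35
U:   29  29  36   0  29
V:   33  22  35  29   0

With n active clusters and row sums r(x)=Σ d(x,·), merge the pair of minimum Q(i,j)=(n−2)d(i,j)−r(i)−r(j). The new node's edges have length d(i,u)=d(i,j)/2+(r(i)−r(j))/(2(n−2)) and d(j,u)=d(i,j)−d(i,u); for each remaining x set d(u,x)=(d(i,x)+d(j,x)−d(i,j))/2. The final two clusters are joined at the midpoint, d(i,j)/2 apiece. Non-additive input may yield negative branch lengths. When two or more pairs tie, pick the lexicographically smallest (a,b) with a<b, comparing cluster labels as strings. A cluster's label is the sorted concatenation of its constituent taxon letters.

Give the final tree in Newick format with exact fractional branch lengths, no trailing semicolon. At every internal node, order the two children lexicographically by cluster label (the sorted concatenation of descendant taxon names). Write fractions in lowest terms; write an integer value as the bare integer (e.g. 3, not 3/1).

(((E:7,(U:91/6,V:83/6):19/2):5/2,F:-3/4):35/8,L:35/8)

iteration 1: select U,V (d=29, Q=-155); attach at lengths (91/6, 83/6); label the merged cluster UV
  updated: d(E,UV)=33/2, d(F,UV)=11, d(L,UV)=21
iteration 2: select E,UV (d=33/2, Q=-59); attach at lengths (7, 19/2); label the merged cluster EUV
  updated: d(EUV,F)=7/4, d(EUV,L)=45/4
iteration 3: select EUV,F (d=7/4, Q=-21); attach at lengths (5/2, -3/4); label the merged cluster EFUV
  updated: d(EFUV,L)=35/4
iteration 4: select EFUV,L (d=35/4); attach at lengths (35/8, 35/8); label the merged cluster EFLUV
final tree: (((E:7,(U:91/6,V:83/6):19/2):5/2,F:-3/4):35/8,L:35/8)
total length: 56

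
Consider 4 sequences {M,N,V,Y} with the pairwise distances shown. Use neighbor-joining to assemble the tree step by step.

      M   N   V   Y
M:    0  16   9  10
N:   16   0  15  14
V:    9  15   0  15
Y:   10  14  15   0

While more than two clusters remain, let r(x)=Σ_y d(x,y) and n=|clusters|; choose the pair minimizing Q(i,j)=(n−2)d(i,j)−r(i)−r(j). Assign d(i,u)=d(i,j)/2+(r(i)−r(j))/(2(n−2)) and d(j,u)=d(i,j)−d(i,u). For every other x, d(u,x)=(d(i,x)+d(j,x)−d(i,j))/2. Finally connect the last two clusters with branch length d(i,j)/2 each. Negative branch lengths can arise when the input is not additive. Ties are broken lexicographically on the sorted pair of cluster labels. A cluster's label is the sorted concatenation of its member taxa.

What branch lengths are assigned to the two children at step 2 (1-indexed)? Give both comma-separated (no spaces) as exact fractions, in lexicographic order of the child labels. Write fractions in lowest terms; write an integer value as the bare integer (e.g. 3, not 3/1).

5/2,17/2

1. join M+V (d=9, Q=-56) ⇒ MV; edges |M|=7/2, |V|=11/2
  updated: d(MV,N)=11, d(MV,Y)=8
2. join MV+N (d=11, Q=-33) ⇒ MNV; edges |MV|=5/2, |N|=17/2
  updated: d(MNV,Y)=11/2
3. join MNV+Y (d=11/2) ⇒ MNVY; edges |MNV|=11/4, |Y|=11/4
final tree: (((M:7/2,V:11/2):5/2,N:17/2):11/4,Y:11/4)
total length: 51/2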